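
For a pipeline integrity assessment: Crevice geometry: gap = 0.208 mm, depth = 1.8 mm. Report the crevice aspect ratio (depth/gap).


Aspect ratio = depth / gap
Ratio = 1.8 / 0.208 = 8.7

8.7


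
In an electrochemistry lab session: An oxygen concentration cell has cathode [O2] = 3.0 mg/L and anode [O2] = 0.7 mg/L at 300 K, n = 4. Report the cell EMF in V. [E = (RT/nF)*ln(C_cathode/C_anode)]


Apply the Nernst concentration-cell relation: E = (RT/nF)*ln(C_cathode/C_anode)
RT/nF = 8.314*300/(4*96485) = 0.00646266 V
ln(3.0/0.7) = 1.45529
E = 0.00646266 * 1.45529 = 0.00941 V

0.00941 V


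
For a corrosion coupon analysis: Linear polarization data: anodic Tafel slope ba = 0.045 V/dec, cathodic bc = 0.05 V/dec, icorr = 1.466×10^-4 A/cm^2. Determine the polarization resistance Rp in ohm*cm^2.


Apply the Stern-Geary equation: Rp = ba*bc / (2.303*icorr*(ba+bc))
ba*bc = 0.045*0.05 = 0.00225
ba+bc = 0.095; 2.303*icorr*(ba+bc) = 2.303*1.466×10^-4*0.095 = 3.2073881×10^-5
Rp = 0.00225 / 3.2073881×10^-5 = 70.2 ohm*cm^2

70.2 ohm*cm^2


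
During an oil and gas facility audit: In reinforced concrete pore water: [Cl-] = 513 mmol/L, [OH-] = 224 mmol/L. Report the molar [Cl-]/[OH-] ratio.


Threshold parameter = [Cl-] / [OH-] (molar basis; both in mmol/L, so units cancel)
Ratio = 513 / 224 = 2.29

2.29


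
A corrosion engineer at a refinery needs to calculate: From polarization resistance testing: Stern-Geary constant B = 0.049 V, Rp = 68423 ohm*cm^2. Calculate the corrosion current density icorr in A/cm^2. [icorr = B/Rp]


Apply the Stern-Geary relation: icorr = B / Rp
icorr = 0.049 / 68423 = 7.161×10^-7 A/cm^2

7.161×10^-7 A/cm^2


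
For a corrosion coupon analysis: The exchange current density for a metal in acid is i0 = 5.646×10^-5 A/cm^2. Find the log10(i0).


i0 = 5.646×10^-5 A/cm^2
log10(i0) = -4.248

-4.248


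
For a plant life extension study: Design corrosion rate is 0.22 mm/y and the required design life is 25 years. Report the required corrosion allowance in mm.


Corrosion allowance = CR × design life
CA = 0.22 * 25 = 5.5 mm

5.5 mm


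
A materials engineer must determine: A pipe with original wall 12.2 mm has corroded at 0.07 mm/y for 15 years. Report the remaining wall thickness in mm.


Remaining wall = original − CR × time
t = 12.2 − 0.07*15 = 12.2 − 1.05 = 11.15 mm

11.15 mm


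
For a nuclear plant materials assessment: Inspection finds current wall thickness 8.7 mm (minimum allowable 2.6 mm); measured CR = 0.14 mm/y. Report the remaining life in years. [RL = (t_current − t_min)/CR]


Apply the remaining-life relation: RL = (t_current − t_min) / CR
RL = (8.7 − 2.6) / 0.14 = 6.1 / 0.14 = 43.6 years

43.6 years


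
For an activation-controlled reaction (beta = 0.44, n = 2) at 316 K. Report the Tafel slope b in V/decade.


Apply the Tafel slope relation: b = 2.303*R*T/(beta*n*F)
Numerator: 2.303 * 8.314 * 316 = 6050.5
Denominator: 0.44 * 2 * 96485 = 84906.8
b = 6050.5 / 84906.8 = 0.071 V/decade

0.071 V/decade


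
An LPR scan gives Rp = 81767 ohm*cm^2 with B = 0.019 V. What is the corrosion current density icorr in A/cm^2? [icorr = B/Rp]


Apply the Stern-Geary relation: icorr = B / Rp
icorr = 0.019 / 81767 = 2.324×10^-7 A/cm^2

2.324×10^-7 A/cm^2


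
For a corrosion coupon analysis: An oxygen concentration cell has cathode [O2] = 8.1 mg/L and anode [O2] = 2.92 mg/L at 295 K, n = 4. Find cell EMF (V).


Apply the Nernst concentration-cell relation: E = (RT/nF)*ln(C_cathode/C_anode)
RT/nF = 8.314*295/(4*96485) = 0.00635495 V
ln(8.1/2.92) = 1.02028
E = 0.00635495 * 1.02028 = 0.00648 V

0.00648 V


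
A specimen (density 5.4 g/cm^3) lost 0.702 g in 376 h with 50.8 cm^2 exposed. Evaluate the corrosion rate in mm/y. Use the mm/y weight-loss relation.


Apply the mm/y weight-loss relation: CR = 87600 * W / (D * A * T)
Numerator: 87600 * 0.702 = 61495.2
Denominator: 5.4 * 50.8 * 376 = 103144.32
CR = 61495.2 / 103144.32 = 0.596205 mm/y

0.596205 mm/y


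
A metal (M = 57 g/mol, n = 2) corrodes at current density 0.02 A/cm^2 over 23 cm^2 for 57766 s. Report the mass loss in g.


Apply Faraday's law: m = i*A*t*M / (n*F)
Total charge passed Q = i*A*t = 0.02*23*57766 = 26572.36 C
m = Q*M/(n*F) = 26572.36*57/(2*96485) = 7.84902 g

7.84902 g


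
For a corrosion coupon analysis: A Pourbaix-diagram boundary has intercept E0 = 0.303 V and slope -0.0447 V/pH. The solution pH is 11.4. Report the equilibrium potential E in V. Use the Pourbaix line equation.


Apply the Pourbaix line equation: E = E0 + slope*pH
E = 0.303 + (-0.0447)*11.4 = 0.303 + (-0.50958) = -0.20658 V
Rounded to 4 decimal places: E = -0.2066 V

-0.2066 V


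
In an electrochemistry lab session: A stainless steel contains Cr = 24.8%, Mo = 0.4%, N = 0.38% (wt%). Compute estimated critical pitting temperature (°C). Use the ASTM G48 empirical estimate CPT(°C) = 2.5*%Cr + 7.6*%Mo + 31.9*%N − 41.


Apply the ASTM G48 empirical CPT estimate: CPT(°C) = 2.5*%Cr + 7.6*%Mo + 31.9*%N − 41
2.5*24.8 = 62; 7.6*0.4 = 3.04; 31.9*0.38 = 12.122
CPT = 62 + 3.04 + 12.122 − 41 = 36.162 °C
Rounded to 0.1 °C: CPT ≈ 36.2 °C

36.2 °C


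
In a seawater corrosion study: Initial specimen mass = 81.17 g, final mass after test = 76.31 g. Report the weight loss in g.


Weight loss = initial − final
WL = 81.17 − 76.31 = 4.86 g

4.86 g


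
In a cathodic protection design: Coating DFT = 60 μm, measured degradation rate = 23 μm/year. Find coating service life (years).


Service life = thickness / degradation rate
Life = 60 / 23 = 2.6 years

2.6 years


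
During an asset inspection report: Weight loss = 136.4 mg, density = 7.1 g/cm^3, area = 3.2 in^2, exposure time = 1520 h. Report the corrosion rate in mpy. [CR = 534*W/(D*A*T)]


Apply the mpy weight-loss relation: CR = 534 * W / (D * A * T)
Numerator: 534 * 136.4 = 72837.6
Denominator: 7.1 * 3.2 * 1520 = 34534.4
CR = 72837.6 / 34534.4 = 2.109 mpy

2.109 mpy


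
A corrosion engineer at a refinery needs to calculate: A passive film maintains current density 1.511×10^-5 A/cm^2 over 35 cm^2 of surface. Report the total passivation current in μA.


I = i_pass * A, then convert A → μA (×10^6)
I = 1.511×10^-5 * 35 * 10^6 = 528.85 μA

528.85 μA


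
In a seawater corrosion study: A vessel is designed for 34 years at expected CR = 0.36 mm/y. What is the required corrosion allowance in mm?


Corrosion allowance = CR × design life
CA = 0.36 * 34 = 12.24 mm

12.24 mm


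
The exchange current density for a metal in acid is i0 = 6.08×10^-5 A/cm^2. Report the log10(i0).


i0 = 6.08×10^-5 A/cm^2
log10(i0) = -4.216

-4.216


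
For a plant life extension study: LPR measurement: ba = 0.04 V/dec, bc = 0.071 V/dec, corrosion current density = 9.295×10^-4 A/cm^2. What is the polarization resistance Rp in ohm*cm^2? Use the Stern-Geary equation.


Apply the Stern-Geary equation: Rp = ba*bc / (2.303*icorr*(ba+bc))
ba*bc = 0.04*0.071 = 0.00284
ba+bc = 0.111; 2.303*icorr*(ba+bc) = 2.303*9.295×10^-4*0.111 = 2.3761087×10^-4
Rp = 0.00284 / 2.3761087×10^-4 = 11.95 ohm*cm^2

11.95 ohm*cm^2


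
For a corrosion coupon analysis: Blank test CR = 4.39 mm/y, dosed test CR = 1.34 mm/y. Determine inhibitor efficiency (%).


Apply the inhibitor-efficiency definition: IE = (CR_blank − CR_inh)/CR_blank × 100
IE = (4.39 − 1.34) / 4.39 × 100
IE = 3.05 / 4.39 × 100 = 69.5 %

69.5 %


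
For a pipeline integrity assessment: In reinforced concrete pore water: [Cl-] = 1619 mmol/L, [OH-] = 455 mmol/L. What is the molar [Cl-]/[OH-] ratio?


Threshold parameter = [Cl-] / [OH-] (molar basis; both in mmol/L, so units cancel)
Ratio = 1619 / 455 = 3.56

3.56


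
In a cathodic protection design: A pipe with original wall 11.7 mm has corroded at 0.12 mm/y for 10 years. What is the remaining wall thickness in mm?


Remaining wall = original − CR × time
t = 11.7 − 0.12*10 = 11.7 − 1.2 = 10.5 mm

10.5 mm


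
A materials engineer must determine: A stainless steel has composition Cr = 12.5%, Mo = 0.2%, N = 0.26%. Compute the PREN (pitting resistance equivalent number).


Apply the PREN formula: PREN = Cr + 3.3*Mo + 16*N
PREN = 12.5 + 3.3*0.2 + 16*0.26
PREN = 12.5 + 0.66 + 4.16 = 17.32

17.32


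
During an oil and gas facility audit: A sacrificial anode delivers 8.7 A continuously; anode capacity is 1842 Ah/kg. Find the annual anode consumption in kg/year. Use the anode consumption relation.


Annual consumption = current * hours per year / capacity
Rate = 8.7 * 8760 / 1842 = 41.4 kg/year

41.4 kg/year


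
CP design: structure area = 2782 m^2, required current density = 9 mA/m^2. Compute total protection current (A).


I = area * current density, then convert mA → A (÷1000)
I = 2782 * 9 / 1000 = 25.04 A

25.04 A


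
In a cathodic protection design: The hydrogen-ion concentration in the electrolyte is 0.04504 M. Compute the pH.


pH = −log10[H+]
pH = −log10(0.04504) = 1.35

1.35


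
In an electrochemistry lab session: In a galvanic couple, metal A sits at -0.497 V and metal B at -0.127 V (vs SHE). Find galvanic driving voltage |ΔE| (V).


Driving voltage is the absolute potential difference.
|ΔE| = |-0.497 − (-0.127)| = 0.37 V

0.37 V


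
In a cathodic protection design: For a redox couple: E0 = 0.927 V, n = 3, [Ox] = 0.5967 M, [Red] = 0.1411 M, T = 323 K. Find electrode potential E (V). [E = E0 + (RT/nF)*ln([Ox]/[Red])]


Apply the Nernst equation: E = E0 + (RT/nF)*ln([Ox]/[Red])
Step 1: RT/nF = 8.314*323/(3*96485) = 0.00927751 V
Step 2: [Ox]/[Red] = 0.5967/0.1411 = 4.228916
Step 3: ln(4.228916) = 1.441946
Step 4: correction = 0.00927751 * 1.441946 = 0.013 V
E = 0.927 + 0.013 = 0.94 V

0.94 V


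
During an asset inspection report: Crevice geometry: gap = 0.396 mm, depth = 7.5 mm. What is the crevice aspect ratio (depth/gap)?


Aspect ratio = depth / gap
Ratio = 7.5 / 0.396 = 18.9

18.9


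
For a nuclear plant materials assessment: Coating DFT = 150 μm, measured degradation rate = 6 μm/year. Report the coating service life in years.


Service life = thickness / degradation rate
Life = 150 / 6 = 25.0 years

25.0 years


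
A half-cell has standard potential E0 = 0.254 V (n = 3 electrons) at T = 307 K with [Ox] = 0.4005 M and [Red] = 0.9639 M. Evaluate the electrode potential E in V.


Apply the Nernst equation: E = E0 + (RT/nF)*ln([Ox]/[Red])
Step 1: RT/nF = 8.314*307/(3*96485) = 0.00881794 V
Step 2: [Ox]/[Red] = 0.4005/0.9639 = 0.4155
Step 3: ln(0.4155) = -0.878273
Step 4: correction = 0.00881794 * -0.878273 = -0.0077 V
E = 0.254 + -0.0077 = 0.2463 V

0.2463 V


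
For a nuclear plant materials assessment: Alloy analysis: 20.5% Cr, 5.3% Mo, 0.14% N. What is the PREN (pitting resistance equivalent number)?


Apply the PREN formula: PREN = Cr + 3.3*Mo + 16*N
PREN = 20.5 + 3.3*5.3 + 16*0.14
PREN = 20.5 + 17.49 + 2.24 = 40.23

40.23


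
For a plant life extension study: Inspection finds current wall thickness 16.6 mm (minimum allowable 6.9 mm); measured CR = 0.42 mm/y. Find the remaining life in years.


Apply the remaining-life relation: RL = (t_current − t_min) / CR
RL = (16.6 − 6.9) / 0.42 = 9.7 / 0.42 = 23.1 years

23.1 years


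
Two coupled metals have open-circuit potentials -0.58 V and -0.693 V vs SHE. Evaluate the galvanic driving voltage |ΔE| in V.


Driving voltage is the absolute potential difference.
|ΔE| = |-0.58 − (-0.693)| = 0.113 V

0.113 V


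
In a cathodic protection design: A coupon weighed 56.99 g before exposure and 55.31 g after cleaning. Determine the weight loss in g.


Weight loss = initial − final
WL = 56.99 − 55.31 = 1.68 g

1.68 g


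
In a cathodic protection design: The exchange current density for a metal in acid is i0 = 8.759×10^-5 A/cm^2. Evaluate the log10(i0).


i0 = 8.759×10^-5 A/cm^2
log10(i0) = -4.058

-4.058


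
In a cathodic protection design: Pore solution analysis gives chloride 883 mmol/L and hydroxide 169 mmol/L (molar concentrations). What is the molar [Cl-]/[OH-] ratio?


Threshold parameter = [Cl-] / [OH-] (molar basis; both in mmol/L, so units cancel)
Ratio = 883 / 169 = 5.22

5.22


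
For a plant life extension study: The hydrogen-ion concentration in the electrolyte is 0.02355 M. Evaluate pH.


pH = −log10[H+]
pH = −log10(0.02355) = 1.63

1.63


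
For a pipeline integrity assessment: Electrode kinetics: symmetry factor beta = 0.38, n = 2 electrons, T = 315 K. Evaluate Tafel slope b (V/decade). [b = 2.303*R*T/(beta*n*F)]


Apply the Tafel slope relation: b = 2.303*R*T/(beta*n*F)
Numerator: 2.303 * 8.314 * 315 = 6031.35
Denominator: 0.38 * 2 * 96485 = 73328.6
b = 6031.35 / 73328.6 = 0.0823 V/decade

0.0823 V/decade


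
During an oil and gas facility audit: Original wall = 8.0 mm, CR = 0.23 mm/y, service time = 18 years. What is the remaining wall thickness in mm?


Remaining wall = original − CR × time
t = 8.0 − 0.23*18 = 8.0 − 4.14 = 3.86 mm

3.86 mm


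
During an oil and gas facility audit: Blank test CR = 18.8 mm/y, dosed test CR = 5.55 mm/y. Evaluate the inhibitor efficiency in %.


Apply the inhibitor-efficiency definition: IE = (CR_blank − CR_inh)/CR_blank × 100
IE = (18.8 − 5.55) / 18.8 × 100
IE = 13.25 / 18.8 × 100 = 70.5 %

70.5 %


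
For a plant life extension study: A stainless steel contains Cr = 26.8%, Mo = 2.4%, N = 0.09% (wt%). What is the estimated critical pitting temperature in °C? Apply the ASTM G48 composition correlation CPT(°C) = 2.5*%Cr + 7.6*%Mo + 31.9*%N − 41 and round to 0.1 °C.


Apply the ASTM G48 empirical CPT estimate: CPT(°C) = 2.5*%Cr + 7.6*%Mo + 31.9*%N − 41
2.5*26.8 = 67; 7.6*2.4 = 18.24; 31.9*0.09 = 2.871
CPT = 67 + 18.24 + 2.871 − 41 = 47.111 °C
Rounded to 0.1 °C: CPT ≈ 47.1 °C

47.1 °C


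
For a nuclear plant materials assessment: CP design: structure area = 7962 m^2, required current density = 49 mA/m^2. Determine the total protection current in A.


I = area * current density, then convert mA → A (÷1000)
I = 7962 * 49 / 1000 = 390.14 A

390.14 A


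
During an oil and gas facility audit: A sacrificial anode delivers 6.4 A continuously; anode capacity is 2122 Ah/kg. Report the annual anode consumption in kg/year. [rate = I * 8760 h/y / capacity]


Annual consumption = current * hours per year / capacity
Rate = 6.4 * 8760 / 2122 = 26.4 kg/year

26.4 kg/year


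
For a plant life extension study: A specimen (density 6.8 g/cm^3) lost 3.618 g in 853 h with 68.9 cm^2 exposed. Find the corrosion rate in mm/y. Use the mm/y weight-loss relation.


Apply the mm/y weight-loss relation: CR = 87600 * W / (D * A * T)
Numerator: 87600 * 3.618 = 316936.8
Denominator: 6.8 * 68.9 * 853 = 399647.56
CR = 316936.8 / 399647.56 = 0.79304 mm/y

0.79304 mm/y


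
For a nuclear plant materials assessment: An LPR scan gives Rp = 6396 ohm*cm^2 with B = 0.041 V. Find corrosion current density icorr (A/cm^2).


Apply the Stern-Geary relation: icorr = B / Rp
icorr = 0.041 / 6396 = 6.41×10^-6 A/cm^2

6.41×10^-6 A/cm^2


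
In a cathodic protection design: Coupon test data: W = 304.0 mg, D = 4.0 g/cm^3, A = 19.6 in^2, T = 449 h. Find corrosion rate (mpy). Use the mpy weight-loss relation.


Apply the mpy weight-loss relation: CR = 534 * W / (D * A * T)
Numerator: 534 * 304.0 = 162336.0
Denominator: 4.0 * 19.6 * 449 = 35201.6
CR = 162336.0 / 35201.6 = 4.61161 mpy

4.61161 mpy


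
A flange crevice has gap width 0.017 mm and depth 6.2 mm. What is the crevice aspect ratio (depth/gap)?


Aspect ratio = depth / gap
Ratio = 6.2 / 0.017 = 364.7

364.7


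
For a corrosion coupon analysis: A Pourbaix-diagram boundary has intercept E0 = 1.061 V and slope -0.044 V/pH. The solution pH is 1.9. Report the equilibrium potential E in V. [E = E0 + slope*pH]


Apply the Pourbaix line equation: E = E0 + slope*pH
E = 1.061 + (-0.044)*1.9 = 1.061 + (-0.0836) = 0.9774 V
Rounded to 3 decimal places: E = 0.977 V

0.977 V


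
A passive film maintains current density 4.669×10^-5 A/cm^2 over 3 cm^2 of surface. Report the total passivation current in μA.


I = i_pass * A, then convert A → μA (×10^6)
I = 4.669×10^-5 * 3 * 10^6 = 140.07 μA

140.07 μA


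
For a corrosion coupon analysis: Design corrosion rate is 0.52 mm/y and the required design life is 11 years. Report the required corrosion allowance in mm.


Corrosion allowance = CR × design life
CA = 0.52 * 11 = 5.72 mm

5.72 mm


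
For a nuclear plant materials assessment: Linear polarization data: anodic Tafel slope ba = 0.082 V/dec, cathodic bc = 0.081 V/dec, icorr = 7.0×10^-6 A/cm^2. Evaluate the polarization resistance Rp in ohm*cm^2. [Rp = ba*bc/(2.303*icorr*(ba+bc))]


Apply the Stern-Geary equation: Rp = ba*bc / (2.303*icorr*(ba+bc))
ba*bc = 0.082*0.081 = 0.006642
ba+bc = 0.163; 2.303*icorr*(ba+bc) = 2.303*7.0×10^-6*0.163 = 2.627723×10^-6
Rp = 0.006642 / 2.627723×10^-6 = 2527.7 ohm*cm^2

2527.7 ohm*cm^2


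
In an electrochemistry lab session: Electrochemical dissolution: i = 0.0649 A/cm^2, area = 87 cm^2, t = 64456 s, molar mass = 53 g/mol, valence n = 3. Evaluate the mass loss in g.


Apply Faraday's law: m = i*A*t*M / (n*F)
Total charge passed Q = i*A*t = 0.0649*87*64456 = 363937.9128 C
m = Q*M/(n*F) = 363937.9128*53/(3*96485) = 66.638 g

66.638 g


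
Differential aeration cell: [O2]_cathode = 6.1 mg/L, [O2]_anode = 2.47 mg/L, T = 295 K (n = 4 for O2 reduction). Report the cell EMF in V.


Apply the Nernst concentration-cell relation: E = (RT/nF)*ln(C_cathode/C_anode)
RT/nF = 8.314*295/(4*96485) = 0.00635495 V
ln(6.1/2.47) = 0.90407
E = 0.00635495 * 0.90407 = 0.00575 V

0.00575 V


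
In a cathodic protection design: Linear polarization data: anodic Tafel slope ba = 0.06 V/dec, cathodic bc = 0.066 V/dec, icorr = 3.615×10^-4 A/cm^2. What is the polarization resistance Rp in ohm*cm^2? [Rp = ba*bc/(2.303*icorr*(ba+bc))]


Apply the Stern-Geary equation: Rp = ba*bc / (2.303*icorr*(ba+bc))
ba*bc = 0.06*0.066 = 0.00396
ba+bc = 0.126; 2.303*icorr*(ba+bc) = 2.303*3.615×10^-4*0.126 = 1.0489935×10^-4
Rp = 0.00396 / 1.0489935×10^-4 = 37.75 ohm*cm^2

37.75 ohm*cm^2


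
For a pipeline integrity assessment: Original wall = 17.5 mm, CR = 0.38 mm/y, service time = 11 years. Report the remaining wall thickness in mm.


Remaining wall = original − CR × time
t = 17.5 − 0.38*11 = 17.5 − 4.18 = 13.32 mm

13.32 mm


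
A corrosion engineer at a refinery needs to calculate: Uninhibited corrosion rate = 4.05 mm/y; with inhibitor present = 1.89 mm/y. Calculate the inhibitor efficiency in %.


Apply the inhibitor-efficiency definition: IE = (CR_blank − CR_inh)/CR_blank × 100
IE = (4.05 − 1.89) / 4.05 × 100
IE = 2.16 / 4.05 × 100 = 53.3 %

53.3 %


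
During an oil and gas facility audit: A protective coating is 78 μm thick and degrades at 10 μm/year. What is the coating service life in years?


Service life = thickness / degradation rate
Life = 78 / 10 = 7.8 years

7.8 years


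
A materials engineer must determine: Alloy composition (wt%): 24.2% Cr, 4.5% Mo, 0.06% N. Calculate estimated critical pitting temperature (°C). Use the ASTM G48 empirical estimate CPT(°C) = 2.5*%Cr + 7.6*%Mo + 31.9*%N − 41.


Apply the ASTM G48 empirical CPT estimate: CPT(°C) = 2.5*%Cr + 7.6*%Mo + 31.9*%N − 41
2.5*24.2 = 60.5; 7.6*4.5 = 34.2; 31.9*0.06 = 1.914
CPT = 60.5 + 34.2 + 1.914 − 41 = 55.614 °C
Rounded to 0.1 °C: CPT ≈ 55.6 °C

55.6 °C


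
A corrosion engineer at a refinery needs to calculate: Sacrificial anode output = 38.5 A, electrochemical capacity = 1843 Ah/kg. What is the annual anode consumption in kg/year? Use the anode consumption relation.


Annual consumption = current * hours per year / capacity
Rate = 38.5 * 8760 / 1843 = 183.0 kg/year

183.0 kg/year


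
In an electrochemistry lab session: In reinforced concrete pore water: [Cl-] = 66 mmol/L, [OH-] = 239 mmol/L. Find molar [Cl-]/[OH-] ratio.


Threshold parameter = [Cl-] / [OH-] (molar basis; both in mmol/L, so units cancel)
Ratio = 66 / 239 = 0.28

0.28


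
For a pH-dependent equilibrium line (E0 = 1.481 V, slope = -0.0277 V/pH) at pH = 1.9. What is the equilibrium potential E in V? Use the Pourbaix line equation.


Apply the Pourbaix line equation: E = E0 + slope*pH
E = 1.481 + (-0.0277)*1.9 = 1.481 + (-0.05263) = 1.42837 V
Rounded to 3 decimal places: E = 1.428 V

1.428 V


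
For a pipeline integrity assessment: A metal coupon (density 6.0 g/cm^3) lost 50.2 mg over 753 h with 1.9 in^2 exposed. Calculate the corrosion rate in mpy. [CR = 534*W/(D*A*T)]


Apply the mpy weight-loss relation: CR = 534 * W / (D * A * T)
Numerator: 534 * 50.2 = 26806.8
Denominator: 6.0 * 1.9 * 753 = 8584.2
CR = 26806.8 / 8584.2 = 3.1228 mpy

3.1228 mpy


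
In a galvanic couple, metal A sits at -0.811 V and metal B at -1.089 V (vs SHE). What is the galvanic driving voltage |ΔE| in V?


Driving voltage is the absolute potential difference.
|ΔE| = |-0.811 − (-1.089)| = 0.278 V

0.278 V


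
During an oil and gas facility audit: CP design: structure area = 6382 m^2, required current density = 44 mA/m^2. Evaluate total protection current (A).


I = area * current density, then convert mA → A (÷1000)
I = 6382 * 44 / 1000 = 280.81 A

280.81 A


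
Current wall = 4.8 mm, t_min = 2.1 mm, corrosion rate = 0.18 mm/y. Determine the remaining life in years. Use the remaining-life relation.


Apply the remaining-life relation: RL = (t_current − t_min) / CR
RL = (4.8 − 2.1) / 0.18 = 2.7 / 0.18 = 15.0 years

15.0 years


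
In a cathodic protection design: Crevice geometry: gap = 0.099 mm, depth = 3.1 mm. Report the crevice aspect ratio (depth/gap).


Aspect ratio = depth / gap
Ratio = 3.1 / 0.099 = 31.3

31.3


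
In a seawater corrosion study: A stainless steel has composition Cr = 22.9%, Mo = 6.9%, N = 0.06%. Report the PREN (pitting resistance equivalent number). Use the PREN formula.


Apply the PREN formula: PREN = Cr + 3.3*Mo + 16*N
PREN = 22.9 + 3.3*6.9 + 16*0.06
PREN = 22.9 + 22.77 + 0.96 = 46.63

46.63


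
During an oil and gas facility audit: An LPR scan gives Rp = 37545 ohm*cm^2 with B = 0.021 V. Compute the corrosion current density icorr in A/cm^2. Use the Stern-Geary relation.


Apply the Stern-Geary relation: icorr = B / Rp
icorr = 0.021 / 37545 = 5.593×10^-7 A/cm^2

5.593×10^-7 A/cm^2


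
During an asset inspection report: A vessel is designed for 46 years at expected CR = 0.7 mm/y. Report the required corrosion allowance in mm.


Corrosion allowance = CR × design life
CA = 0.7 * 46 = 32.2 mm

32.2 mm


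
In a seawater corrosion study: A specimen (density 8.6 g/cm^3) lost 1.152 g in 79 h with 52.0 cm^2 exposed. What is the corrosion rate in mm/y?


Apply the mm/y weight-loss relation: CR = 87600 * W / (D * A * T)
Numerator: 87600 * 1.152 = 100915.2
Denominator: 8.6 * 52.0 * 79 = 35328.8
CR = 100915.2 / 35328.8 = 2.8565 mm/y

2.8565 mm/y


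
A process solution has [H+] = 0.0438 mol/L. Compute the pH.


pH = −log10[H+]
pH = −log10(0.0438) = 1.36

1.36


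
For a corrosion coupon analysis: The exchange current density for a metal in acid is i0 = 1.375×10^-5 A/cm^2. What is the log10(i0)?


i0 = 1.375×10^-5 A/cm^2
log10(i0) = -4.862

-4.862


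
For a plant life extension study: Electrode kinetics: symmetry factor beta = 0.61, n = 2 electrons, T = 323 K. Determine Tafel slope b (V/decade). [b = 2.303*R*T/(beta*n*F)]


Apply the Tafel slope relation: b = 2.303*R*T/(beta*n*F)
Numerator: 2.303 * 8.314 * 323 = 6184.53
Denominator: 0.61 * 2 * 96485 = 117711.7
b = 6184.53 / 117711.7 = 0.053 V/decade

0.053 V/decade


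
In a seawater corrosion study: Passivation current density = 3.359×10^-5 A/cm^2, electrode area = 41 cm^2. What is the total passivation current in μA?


I = i_pass * A, then convert A → μA (×10^6)
I = 3.359×10^-5 * 41 * 10^6 = 1377.19 μA

1377.19 μA


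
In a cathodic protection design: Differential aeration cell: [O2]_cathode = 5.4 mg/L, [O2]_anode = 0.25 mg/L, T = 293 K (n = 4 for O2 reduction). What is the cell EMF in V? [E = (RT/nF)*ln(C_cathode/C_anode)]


Apply the Nernst concentration-cell relation: E = (RT/nF)*ln(C_cathode/C_anode)
RT/nF = 8.314*293/(4*96485) = 0.00631187 V
ln(5.4/0.25) = 3.07269
E = 0.00631187 * 3.07269 = 0.01939 V

0.01939 V


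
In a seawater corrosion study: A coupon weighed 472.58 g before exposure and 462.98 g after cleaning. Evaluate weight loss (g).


Weight loss = initial − final
WL = 472.58 − 462.98 = 9.6 g

9.6 g


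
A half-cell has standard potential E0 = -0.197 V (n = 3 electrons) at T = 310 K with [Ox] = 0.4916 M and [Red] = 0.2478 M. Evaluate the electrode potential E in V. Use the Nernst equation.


Apply the Nernst equation: E = E0 + (RT/nF)*ln([Ox]/[Red])
Step 1: RT/nF = 8.314*310/(3*96485) = 0.00890411 V
Step 2: [Ox]/[Red] = 0.4916/0.2478 = 1.983858
Step 3: ln(1.983858) = 0.685043
Step 4: correction = 0.00890411 * 0.685043 = 0.0061 V
E = -0.197 + 0.0061 = -0.1909 V

-0.1909 V


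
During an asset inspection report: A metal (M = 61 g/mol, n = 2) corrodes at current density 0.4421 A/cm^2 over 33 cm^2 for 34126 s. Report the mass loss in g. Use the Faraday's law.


Apply Faraday's law: m = i*A*t*M / (n*F)
Total charge passed Q = i*A*t = 0.4421*33*34126 = 497874.4518 C
m = Q*M/(n*F) = 497874.4518*61/(2*96485) = 157.3837 g

157.3837 g


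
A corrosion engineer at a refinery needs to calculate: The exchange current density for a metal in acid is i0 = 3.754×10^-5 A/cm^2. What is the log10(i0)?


i0 = 3.754×10^-5 A/cm^2
log10(i0) = -4.426

-4.426


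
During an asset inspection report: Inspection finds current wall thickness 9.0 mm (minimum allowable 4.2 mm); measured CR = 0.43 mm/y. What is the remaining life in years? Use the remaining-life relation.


Apply the remaining-life relation: RL = (t_current − t_min) / CR
RL = (9.0 − 4.2) / 0.43 = 4.8 / 0.43 = 11.2 years

11.2 years


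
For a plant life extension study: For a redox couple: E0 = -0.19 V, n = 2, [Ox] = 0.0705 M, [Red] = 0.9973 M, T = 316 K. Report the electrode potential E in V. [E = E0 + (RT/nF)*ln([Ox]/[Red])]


Apply the Nernst equation: E = E0 + (RT/nF)*ln([Ox]/[Red])
Step 1: RT/nF = 8.314*316/(2*96485) = 0.01361468 V
Step 2: [Ox]/[Red] = 0.0705/0.9973 = 0.070691
Step 3: ln(0.070691) = -2.649437
Step 4: correction = 0.01361468 * -2.649437 = -0.0361 V
E = -0.19 + -0.0361 = -0.2261 V

-0.2261 V


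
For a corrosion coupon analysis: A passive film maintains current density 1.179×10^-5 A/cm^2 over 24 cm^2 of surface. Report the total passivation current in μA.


I = i_pass * A, then convert A → μA (×10^6)
I = 1.179×10^-5 * 24 * 10^6 = 282.96 μA

282.96 μA


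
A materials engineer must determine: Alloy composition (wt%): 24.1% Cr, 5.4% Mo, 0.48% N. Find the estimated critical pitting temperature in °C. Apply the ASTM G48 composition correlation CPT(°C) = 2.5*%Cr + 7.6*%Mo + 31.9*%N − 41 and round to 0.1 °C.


Apply the ASTM G48 empirical CPT estimate: CPT(°C) = 2.5*%Cr + 7.6*%Mo + 31.9*%N − 41
2.5*24.1 = 60.25; 7.6*5.4 = 41.04; 31.9*0.48 = 15.312
CPT = 60.25 + 41.04 + 15.312 − 41 = 75.602 °C
Rounded to 0.1 °C: CPT ≈ 75.6 °C

75.6 °C


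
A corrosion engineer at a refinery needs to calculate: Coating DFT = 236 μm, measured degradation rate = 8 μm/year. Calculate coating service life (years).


Service life = thickness / degradation rate
Life = 236 / 8 = 29.5 years

29.5 years


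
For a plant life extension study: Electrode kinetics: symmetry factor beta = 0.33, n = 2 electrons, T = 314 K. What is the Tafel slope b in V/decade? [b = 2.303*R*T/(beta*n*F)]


Apply the Tafel slope relation: b = 2.303*R*T/(beta*n*F)
Numerator: 2.303 * 8.314 * 314 = 6012.2
Denominator: 0.33 * 2 * 96485 = 63680.1
b = 6012.2 / 63680.1 = 0.0944 V/decade

0.0944 V/decade


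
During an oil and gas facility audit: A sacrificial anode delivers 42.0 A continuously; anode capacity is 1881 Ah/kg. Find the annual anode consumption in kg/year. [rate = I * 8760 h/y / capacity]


Annual consumption = current * hours per year / capacity
Rate = 42.0 * 8760 / 1881 = 195.6 kg/year

195.6 kg/year


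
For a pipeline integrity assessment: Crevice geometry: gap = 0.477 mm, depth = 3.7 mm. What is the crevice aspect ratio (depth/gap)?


Aspect ratio = depth / gap
Ratio = 3.7 / 0.477 = 7.8

7.8


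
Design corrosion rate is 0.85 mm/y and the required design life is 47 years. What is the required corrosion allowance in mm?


Corrosion allowance = CR × design life
CA = 0.85 * 47 = 39.95 mm

39.95 mm


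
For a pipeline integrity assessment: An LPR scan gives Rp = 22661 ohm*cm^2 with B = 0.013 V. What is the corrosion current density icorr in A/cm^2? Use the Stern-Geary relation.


Apply the Stern-Geary relation: icorr = B / Rp
icorr = 0.013 / 22661 = 5.737×10^-7 A/cm^2

5.737×10^-7 A/cm^2


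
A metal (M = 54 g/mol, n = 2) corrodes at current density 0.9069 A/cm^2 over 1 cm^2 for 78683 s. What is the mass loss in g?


Apply Faraday's law: m = i*A*t*M / (n*F)
Total charge passed Q = i*A*t = 0.9069*1*78683 = 71357.6127 C
m = Q*M/(n*F) = 71357.6127*54/(2*96485) = 19.96845 g

19.96845 g


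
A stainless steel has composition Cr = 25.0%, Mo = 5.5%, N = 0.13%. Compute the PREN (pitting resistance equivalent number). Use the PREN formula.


Apply the PREN formula: PREN = Cr + 3.3*Mo + 16*N
PREN = 25.0 + 3.3*5.5 + 16*0.13
PREN = 25.0 + 18.15 + 2.08 = 45.23

45.23


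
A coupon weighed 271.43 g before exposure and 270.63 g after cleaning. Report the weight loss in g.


Weight loss = initial − final
WL = 271.43 − 270.63 = 0.8 g

0.8 g


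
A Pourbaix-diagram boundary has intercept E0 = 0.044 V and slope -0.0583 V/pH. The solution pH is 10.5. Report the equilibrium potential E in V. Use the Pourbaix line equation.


Apply the Pourbaix line equation: E = E0 + slope*pH
E = 0.044 + (-0.0583)*10.5 = 0.044 + (-0.61215) = -0.56815 V
Rounded to 4 decimal places: E = -0.5682 V

-0.5682 V


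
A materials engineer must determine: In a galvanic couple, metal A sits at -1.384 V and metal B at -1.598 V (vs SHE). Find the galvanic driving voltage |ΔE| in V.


Driving voltage is the absolute potential difference.
|ΔE| = |-1.384 − (-1.598)| = 0.214 V

0.214 V


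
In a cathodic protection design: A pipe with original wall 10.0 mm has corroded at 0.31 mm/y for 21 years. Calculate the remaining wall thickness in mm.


Remaining wall = original − CR × time
t = 10.0 − 0.31*21 = 10.0 − 6.51 = 3.49 mm

3.49 mm


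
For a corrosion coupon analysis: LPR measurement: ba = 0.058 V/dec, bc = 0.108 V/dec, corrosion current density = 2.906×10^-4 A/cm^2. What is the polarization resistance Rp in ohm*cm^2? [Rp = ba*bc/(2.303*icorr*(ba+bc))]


Apply the Stern-Geary equation: Rp = ba*bc / (2.303*icorr*(ba+bc))
ba*bc = 0.058*0.108 = 0.006264
ba+bc = 0.166; 2.303*icorr*(ba+bc) = 2.303*2.906×10^-4*0.166 = 1.110958×10^-4
Rp = 0.006264 / 1.110958×10^-4 = 56.38 ohm*cm^2

56.38 ohm*cm^2


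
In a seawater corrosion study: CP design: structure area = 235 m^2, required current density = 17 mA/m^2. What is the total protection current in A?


I = area * current density, then convert mA → A (÷1000)
I = 235 * 17 / 1000 = 4.0 A

4.0 A


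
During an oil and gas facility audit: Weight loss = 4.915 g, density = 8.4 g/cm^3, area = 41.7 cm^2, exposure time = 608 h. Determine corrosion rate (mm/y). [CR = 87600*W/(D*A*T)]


Apply the mm/y weight-loss relation: CR = 87600 * W / (D * A * T)
Numerator: 87600 * 4.915 = 430554.0
Denominator: 8.4 * 41.7 * 608 = 212970.24
CR = 430554.0 / 212970.24 = 2.021663 mm/y

2.021663 mm/y


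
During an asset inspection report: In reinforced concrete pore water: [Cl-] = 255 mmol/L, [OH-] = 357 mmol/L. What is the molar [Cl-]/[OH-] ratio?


Threshold parameter = [Cl-] / [OH-] (molar basis; both in mmol/L, so units cancel)
Ratio = 255 / 357 = 0.71

0.71


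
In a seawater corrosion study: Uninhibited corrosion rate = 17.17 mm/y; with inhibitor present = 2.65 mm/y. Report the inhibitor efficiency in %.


Apply the inhibitor-efficiency definition: IE = (CR_blank − CR_inh)/CR_blank × 100
IE = (17.17 − 2.65) / 17.17 × 100
IE = 14.52 / 17.17 × 100 = 84.6 %

84.6 %


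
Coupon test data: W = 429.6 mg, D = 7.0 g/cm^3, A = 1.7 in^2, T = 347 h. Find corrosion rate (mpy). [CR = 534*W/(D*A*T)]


Apply the mpy weight-loss relation: CR = 534 * W / (D * A * T)
Numerator: 534 * 429.6 = 229406.4
Denominator: 7.0 * 1.7 * 347 = 4129.3
CR = 229406.4 / 4129.3 = 55.556 mpy

55.556 mpy


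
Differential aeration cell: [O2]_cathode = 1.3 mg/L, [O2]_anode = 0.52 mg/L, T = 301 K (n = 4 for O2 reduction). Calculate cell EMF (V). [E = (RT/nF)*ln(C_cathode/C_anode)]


Apply the Nernst concentration-cell relation: E = (RT/nF)*ln(C_cathode/C_anode)
RT/nF = 8.314*301/(4*96485) = 0.0064842 V
ln(1.3/0.52) = 0.91629
E = 0.0064842 * 0.91629 = 0.00594 V

0.00594 V


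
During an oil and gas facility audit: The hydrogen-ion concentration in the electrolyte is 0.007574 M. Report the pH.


pH = −log10[H+]
pH = −log10(0.007574) = 2.12

2.12


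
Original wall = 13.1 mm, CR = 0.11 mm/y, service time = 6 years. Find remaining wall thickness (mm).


Remaining wall = original − CR × time
t = 13.1 − 0.11*6 = 13.1 − 0.66 = 12.44 mm

12.44 mm


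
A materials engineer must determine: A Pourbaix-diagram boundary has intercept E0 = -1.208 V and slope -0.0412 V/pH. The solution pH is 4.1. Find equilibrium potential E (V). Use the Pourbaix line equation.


Apply the Pourbaix line equation: E = E0 + slope*pH
E = -1.208 + (-0.0412)*4.1 = -1.208 + (-0.16892) = -1.37692 V
Rounded to 3 decimal places: E = -1.377 V

-1.377 V


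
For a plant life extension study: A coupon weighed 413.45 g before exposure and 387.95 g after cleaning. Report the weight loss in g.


Weight loss = initial − final
WL = 413.45 − 387.95 = 25.5 g

25.5 g


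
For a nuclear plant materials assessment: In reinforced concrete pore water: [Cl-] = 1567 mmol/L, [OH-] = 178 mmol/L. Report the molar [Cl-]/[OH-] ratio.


Threshold parameter = [Cl-] / [OH-] (molar basis; both in mmol/L, so units cancel)
Ratio = 1567 / 178 = 8.8

8.8


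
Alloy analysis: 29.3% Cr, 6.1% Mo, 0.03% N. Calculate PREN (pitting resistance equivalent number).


Apply the PREN formula: PREN = Cr + 3.3*Mo + 16*N
PREN = 29.3 + 3.3*6.1 + 16*0.03
PREN = 29.3 + 20.13 + 0.48 = 49.91

49.91


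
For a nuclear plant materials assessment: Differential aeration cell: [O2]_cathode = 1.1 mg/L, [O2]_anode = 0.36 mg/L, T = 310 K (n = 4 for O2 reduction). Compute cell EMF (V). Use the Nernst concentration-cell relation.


Apply the Nernst concentration-cell relation: E = (RT/nF)*ln(C_cathode/C_anode)
RT/nF = 8.314*310/(4*96485) = 0.00667808 V
ln(1.1/0.36) = 1.11696
E = 0.00667808 * 1.11696 = 0.00746 V

0.00746 V


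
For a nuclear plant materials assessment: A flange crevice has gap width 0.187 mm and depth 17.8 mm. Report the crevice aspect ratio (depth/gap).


Aspect ratio = depth / gap
Ratio = 17.8 / 0.187 = 95.2

95.2


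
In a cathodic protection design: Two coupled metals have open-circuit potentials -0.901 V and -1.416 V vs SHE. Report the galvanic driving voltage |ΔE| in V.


Driving voltage is the absolute potential difference.
|ΔE| = |-0.901 − (-1.416)| = 0.515 V

0.515 V


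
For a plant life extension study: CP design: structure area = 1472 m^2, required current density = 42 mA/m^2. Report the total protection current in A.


I = area * current density, then convert mA → A (÷1000)
I = 1472 * 42 / 1000 = 61.82 A

61.82 A


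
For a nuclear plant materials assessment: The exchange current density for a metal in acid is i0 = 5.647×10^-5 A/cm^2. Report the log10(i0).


i0 = 5.647×10^-5 A/cm^2
log10(i0) = -4.248

-4.248


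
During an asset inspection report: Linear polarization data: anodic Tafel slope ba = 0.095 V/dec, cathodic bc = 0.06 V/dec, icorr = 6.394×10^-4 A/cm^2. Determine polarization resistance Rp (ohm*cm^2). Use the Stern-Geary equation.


Apply the Stern-Geary equation: Rp = ba*bc / (2.303*icorr*(ba+bc))
ba*bc = 0.095*0.06 = 0.0057
ba+bc = 0.155; 2.303*icorr*(ba+bc) = 2.303*6.394×10^-4*0.155 = 2.2824342×10^-4
Rp = 0.0057 / 2.2824342×10^-4 = 24.97 ohm*cm^2

24.97 ohm*cm^2


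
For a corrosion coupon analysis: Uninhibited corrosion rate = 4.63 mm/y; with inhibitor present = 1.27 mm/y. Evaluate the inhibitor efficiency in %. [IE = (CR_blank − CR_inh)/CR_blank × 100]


Apply the inhibitor-efficiency definition: IE = (CR_blank − CR_inh)/CR_blank × 100
IE = (4.63 − 1.27) / 4.63 × 100
IE = 3.36 / 4.63 × 100 = 72.6 %

72.6 %


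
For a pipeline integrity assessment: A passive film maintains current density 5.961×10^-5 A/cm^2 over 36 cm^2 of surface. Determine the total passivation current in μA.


I = i_pass * A, then convert A → μA (×10^6)
I = 5.961×10^-5 * 36 * 10^6 = 2145.96 μA

2145.96 μA


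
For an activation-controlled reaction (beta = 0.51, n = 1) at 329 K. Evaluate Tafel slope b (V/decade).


Apply the Tafel slope relation: b = 2.303*R*T/(beta*n*F)
Numerator: 2.303 * 8.314 * 329 = 6299.41
Denominator: 0.51 * 1 * 96485 = 49207.35
b = 6299.41 / 49207.35 = 0.128 V/decade

0.128 V/decade


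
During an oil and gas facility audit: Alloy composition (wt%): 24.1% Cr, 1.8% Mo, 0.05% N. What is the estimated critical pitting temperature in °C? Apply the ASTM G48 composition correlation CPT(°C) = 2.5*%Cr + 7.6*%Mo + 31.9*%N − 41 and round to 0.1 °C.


Apply the ASTM G48 empirical CPT estimate: CPT(°C) = 2.5*%Cr + 7.6*%Mo + 31.9*%N − 41
2.5*24.1 = 60.25; 7.6*1.8 = 13.68; 31.9*0.05 = 1.595
CPT = 60.25 + 13.68 + 1.595 − 41 = 34.525 °C
Rounded to 0.1 °C: CPT ≈ 34.5 °C

34.5 °C


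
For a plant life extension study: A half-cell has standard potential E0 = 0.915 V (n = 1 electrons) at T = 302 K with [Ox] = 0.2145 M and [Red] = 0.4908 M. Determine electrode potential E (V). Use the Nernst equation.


Apply the Nernst equation: E = E0 + (RT/nF)*ln([Ox]/[Red])
Step 1: RT/nF = 8.314*302/(1*96485) = 0.02602299 V
Step 2: [Ox]/[Red] = 0.2145/0.4908 = 0.437042
Step 3: ln(0.437042) = -0.827726
Step 4: correction = 0.02602299 * -0.827726 = -0.022 V
E = 0.915 + -0.022 = 0.893 V

0.893 V


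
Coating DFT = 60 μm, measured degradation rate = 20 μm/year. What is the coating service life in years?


Service life = thickness / degradation rate
Life = 60 / 20 = 3.0 years

3.0 years


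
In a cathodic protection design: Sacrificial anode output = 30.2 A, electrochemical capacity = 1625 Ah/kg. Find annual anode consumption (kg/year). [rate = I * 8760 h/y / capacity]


Annual consumption = current * hours per year / capacity
Rate = 30.2 * 8760 / 1625 = 162.8 kg/year

162.8 kg/year


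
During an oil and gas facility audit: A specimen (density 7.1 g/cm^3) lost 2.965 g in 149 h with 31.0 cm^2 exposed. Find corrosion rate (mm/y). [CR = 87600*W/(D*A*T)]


Apply the mm/y weight-loss relation: CR = 87600 * W / (D * A * T)
Numerator: 87600 * 2.965 = 259734.0
Denominator: 7.1 * 31.0 * 149 = 32794.9
CR = 259734.0 / 32794.9 = 7.91995 mm/y

7.91995 mm/y


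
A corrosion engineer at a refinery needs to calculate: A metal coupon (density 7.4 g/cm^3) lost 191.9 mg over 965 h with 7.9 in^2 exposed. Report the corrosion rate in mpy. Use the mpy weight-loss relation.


Apply the mpy weight-loss relation: CR = 534 * W / (D * A * T)
Numerator: 534 * 191.9 = 102474.6
Denominator: 7.4 * 7.9 * 965 = 56413.9
CR = 102474.6 / 56413.9 = 1.81648 mpy

1.81648 mpy


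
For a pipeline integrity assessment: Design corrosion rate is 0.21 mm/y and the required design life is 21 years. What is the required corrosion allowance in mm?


Corrosion allowance = CR × design life
CA = 0.21 * 21 = 4.41 mm

4.41 mm
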